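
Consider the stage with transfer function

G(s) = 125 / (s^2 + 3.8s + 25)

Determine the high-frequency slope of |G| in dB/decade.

-40 dB/decade

Each pole contributes −20 dB/decade at high frequency; each zero contributes +20 dB/decade.
Net: 0 zero(s) − 2 pole(s) → -40 dB/decade.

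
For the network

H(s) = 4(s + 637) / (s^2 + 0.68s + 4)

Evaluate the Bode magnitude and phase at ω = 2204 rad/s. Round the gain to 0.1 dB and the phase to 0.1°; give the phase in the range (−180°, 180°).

At s = jω = j2204:
zero (s+637): 637 + j2204 → |·| = √(637²+2204²) = √5263385 ≈ 2294.2, ∠ = arctan(2204/637) ≈ 73.88°
quadratic: (j2204)² + 0.68·j2204 + 4 = -4857612 + j1498.72 → |·| ≈ 4.8576e+06, ∠ ≈ 179.98°
|H| = 4 · 2294.2 / 4.8576e+06 ≈ 0.0018892
Gain = 20 log₁₀(0.0018892) ≈ -54.47 dB
∠H = 73.88° − 179.98° = -106.10°

-54.5 dB, -106.1°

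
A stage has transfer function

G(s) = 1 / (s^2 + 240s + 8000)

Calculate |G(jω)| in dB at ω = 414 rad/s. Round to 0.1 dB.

Substitute s = j414:
Numerator: 1 = 1 + j0
Denominator: (j414)^2 + 240(j414) + 8000 = -163396 + j99360
|N| = √(1² + 0²) ≈ 1, ∠N ≈ 0.00°
|D| = √(163396² + 99360²) ≈ 1.9123e+05, ∠D ≈ 148.70°
|G| = 1 / 1.9123e+05 ≈ 5.2293e-06
Gain = 20 log₁₀(5.2293e-06) ≈ -105.63 dB

-105.6 dB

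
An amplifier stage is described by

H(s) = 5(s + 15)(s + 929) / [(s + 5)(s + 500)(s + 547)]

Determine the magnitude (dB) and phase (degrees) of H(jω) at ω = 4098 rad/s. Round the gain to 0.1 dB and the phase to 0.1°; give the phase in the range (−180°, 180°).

-58.2 dB, -88.4°

At s = jω = j4098:
zero (s+15): 15 + j4098 → |·| = √(15²+4098²) = √16793829 ≈ 4098, ∠ = arctan(4098/15) ≈ 89.79°
zero (s+929): 929 + j4098 → |·| = √(929²+4098²) = √17656645 ≈ 4202, ∠ = arctan(4098/929) ≈ 77.23°
pole (s+5): 5 + j4098 → |·| = √(5²+4098²) = √16793629 ≈ 4098, ∠ = arctan(4098/5) ≈ 89.93°
pole (s+500): 500 + j4098 → |·| = √(500²+4098²) = √17043604 ≈ 4128.4, ∠ = arctan(4098/500) ≈ 83.04°
pole (s+547): 547 + j4098 → |·| = √(547²+4098²) = √17092813 ≈ 4134.3, ∠ = arctan(4098/547) ≈ 82.40°
|H| = 5 · 1.722e+07 / 6.9945e+10 ≈ 0.001231
Gain = 20 log₁₀(0.001231) ≈ -58.19 dB
∠H = 167.02° − 255.37° = -88.35°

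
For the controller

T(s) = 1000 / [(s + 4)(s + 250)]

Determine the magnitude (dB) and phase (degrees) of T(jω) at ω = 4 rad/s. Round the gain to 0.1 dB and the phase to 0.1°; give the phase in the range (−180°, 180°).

At s = jω = j4:
pole (s+4): 4 + j4 → |·| = √(4²+4²) = √32 ≈ 5.6569, ∠ = arctan(4/4) ≈ 45.00°
pole (s+250): 250 + j4 → |·| = √(250²+4²) = √62516 ≈ 250.03, ∠ = arctan(4/250) ≈ 0.92°
|T| = 1000 / 1414.4 ≈ 0.70701
Gain = 20 log₁₀(0.70701) ≈ -3.01 dB
∠T = 0.00° − 45.92° = -45.92°

-3.0 dB, -45.9°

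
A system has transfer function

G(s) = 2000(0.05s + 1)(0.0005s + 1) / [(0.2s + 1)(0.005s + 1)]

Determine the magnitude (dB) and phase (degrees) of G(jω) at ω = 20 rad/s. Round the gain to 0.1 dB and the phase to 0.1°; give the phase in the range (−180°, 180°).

56.7 dB, -36.1°

At ω = 20 rad/s:
zero (1 + j20·0.05) = 1 + j1 → |·| ≈ 1.4142, ∠ ≈ 45.00°
zero (1 + j20·0.0005) = 1 + j0.01 → |·| ≈ 1, ∠ ≈ 0.57°
pole (1 + j20·0.2) = 1 + j4 → |·| ≈ 4.1231, ∠ ≈ 75.96°
pole (1 + j20·0.005) = 1 + j0.1 → |·| ≈ 1.005, ∠ ≈ 5.71°
|G| = 2000 · 1.4142 · 1 / (4.1231 · 1.005) ≈ 682.58
Gain = 20 log₁₀(682.58) ≈ 56.68 dB
∠G = (45.00° + 0.57°) − (75.96° + 5.71°) = -36.10°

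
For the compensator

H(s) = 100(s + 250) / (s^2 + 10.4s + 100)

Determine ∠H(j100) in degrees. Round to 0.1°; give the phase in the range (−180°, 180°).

At s = jω = j100:
zero (s+250): 250 + j100 → |·| = √(250²+100²) = √72500 ≈ 269.26, ∠ = arctan(100/250) ≈ 21.80°
quadratic: (j100)² + 10.4·j100 + 100 = -9900 + j1040 → |·| ≈ 9954.5, ∠ ≈ 174.00°
∠H = 21.80° − 174.00° = -152.20°

-152.2°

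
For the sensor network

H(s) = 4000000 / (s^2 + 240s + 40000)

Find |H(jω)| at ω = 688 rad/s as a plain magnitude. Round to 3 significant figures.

8.63

At s = jω = j688:
quadratic: (j688)² + 240·j688 + 40000 = -433344 + j165120 → |·| ≈ 4.6374e+05, ∠ ≈ 159.14°
|H| = 4000000 / 4.6374e+05 ≈ 8.6255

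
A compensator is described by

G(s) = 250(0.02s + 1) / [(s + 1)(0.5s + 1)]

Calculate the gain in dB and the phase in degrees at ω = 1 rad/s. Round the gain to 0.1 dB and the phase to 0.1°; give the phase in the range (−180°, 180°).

44.0 dB, -70.4°

At ω = 1 rad/s:
zero (1 + j1·0.02) = 1 + j0.02 → |·| ≈ 1.0002, ∠ ≈ 1.15°
pole (1 + j1·1) = 1 + j1 → |·| ≈ 1.4142, ∠ ≈ 45.00°
pole (1 + j1·0.5) = 1 + j0.5 → |·| ≈ 1.118, ∠ ≈ 26.57°
|G| = 250 · 1.0002 / (1.4142 · 1.118) ≈ 158.15
Gain = 20 log₁₀(158.15) ≈ 43.98 dB
∠G = (1.15°) − (45.00° + 26.57°) = -70.42°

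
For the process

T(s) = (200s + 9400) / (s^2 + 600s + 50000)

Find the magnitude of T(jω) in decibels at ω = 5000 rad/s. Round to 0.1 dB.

-28.0 dB

Substitute s = j5000:
Numerator: 200(j5000) + 9400 = 9400 + j1000000
Denominator: (j5000)^2 + 600(j5000) + 50000 = -24950000 + j3000000
|N| = √(9400² + 1000000²) ≈ 1e+06, ∠N ≈ 89.46°
|D| = √(24950000² + 3000000²) ≈ 2.513e+07, ∠D ≈ 173.14°
|T| = 1e+06 / 2.513e+07 ≈ 0.039793
Gain = 20 log₁₀(0.039793) ≈ -28.00 dB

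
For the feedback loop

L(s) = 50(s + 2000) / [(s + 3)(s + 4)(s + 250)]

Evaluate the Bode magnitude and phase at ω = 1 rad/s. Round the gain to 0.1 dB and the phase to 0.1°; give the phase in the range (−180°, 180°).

At s = jω = j1:
zero (s+2000): 2000 + j1 → |·| = √(2000²+1²) = √4000001 ≈ 2000, ∠ = arctan(1/2000) ≈ 0.03°
pole (s+3): 3 + j1 → |·| = √(3²+1²) = √10 ≈ 3.1623, ∠ = arctan(1/3) ≈ 18.43°
pole (s+4): 4 + j1 → |·| = √(4²+1²) = √17 ≈ 4.1231, ∠ = arctan(1/4) ≈ 14.04°
pole (s+250): 250 + j1 → |·| = √(250²+1²) = √62501 ≈ 250, ∠ = arctan(1/250) ≈ 0.23°
|L| = 50 · 2000 / 3259.6 ≈ 30.679
Gain = 20 log₁₀(30.679) ≈ 29.74 dB
∠L = 0.03° − 32.70° = -32.67°

29.7 dB, -32.7°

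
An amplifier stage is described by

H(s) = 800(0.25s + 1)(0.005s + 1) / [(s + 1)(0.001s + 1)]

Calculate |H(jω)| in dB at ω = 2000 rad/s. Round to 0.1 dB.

59.1 dB

At ω = 2000 rad/s:
zero (1 + j2000·0.25) = 1 + j500 → |·| ≈ 500, ∠ ≈ 89.89°
zero (1 + j2000·0.005) = 1 + j10 → |·| ≈ 10.05, ∠ ≈ 84.29°
pole (1 + j2000·1) = 1 + j2000 → |·| ≈ 2000, ∠ ≈ 89.97°
pole (1 + j2000·0.001) = 1 + j2 → |·| ≈ 2.2361, ∠ ≈ 63.43°
|H| = 800 · 500 · 10.05 / (2000 · 2.2361) ≈ 898.89
Gain = 20 log₁₀(898.89) ≈ 59.07 dB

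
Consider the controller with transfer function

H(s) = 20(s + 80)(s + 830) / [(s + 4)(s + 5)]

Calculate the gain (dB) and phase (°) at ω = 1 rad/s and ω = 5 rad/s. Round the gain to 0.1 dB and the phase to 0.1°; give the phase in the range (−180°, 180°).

At s = jω = j1:
zero (s+80): 80 + j1 → |·| = √(80²+1²) = √6401 ≈ 80.006, ∠ = arctan(1/80) ≈ 0.72°
zero (s+830): 830 + j1 → |·| = √(830²+1²) = √688901 ≈ 830, ∠ = arctan(1/830) ≈ 0.07°
pole (s+4): 4 + j1 → |·| = √(4²+1²) = √17 ≈ 4.1231, ∠ = arctan(1/4) ≈ 14.04°
pole (s+5): 5 + j1 → |·| = √(5²+1²) = √26 ≈ 5.099, ∠ = arctan(1/5) ≈ 11.31°
|H| = 20 · 66405 / 21.024 ≈ 63171
Gain = 20 log₁₀(63171) ≈ 96.01 dB
∠H = 0.79° − 25.35° = -24.56°

At s = jω = j5:
zero (s+80): 80 + j5 → |·| = √(80²+5²) = √6425 ≈ 80.156, ∠ = arctan(5/80) ≈ 3.58°
zero (s+830): 830 + j5 → |·| = √(830²+5²) = √688925 ≈ 830.02, ∠ = arctan(5/830) ≈ 0.35°
pole (s+4): 4 + j5 → |·| = √(4²+5²) = √41 ≈ 6.4031, ∠ = arctan(5/4) ≈ 51.34°
pole (s+5): 5 + j5 → |·| = √(5²+5²) = √50 ≈ 7.0711, ∠ = arctan(5/5) ≈ 45.00°
|H| = 20 · 66531 / 45.277 ≈ 29388
Gain = 20 log₁₀(29388) ≈ 89.36 dB
∠H = 3.93° − 96.34° = -92.41°

ω = 1: 96.0 dB, -24.6°; ω = 5: 89.4 dB, -92.4°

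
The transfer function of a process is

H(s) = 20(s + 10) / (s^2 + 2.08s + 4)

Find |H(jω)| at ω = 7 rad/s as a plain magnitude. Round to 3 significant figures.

5.16

At s = jω = j7:
zero (s+10): 10 + j7 → |·| = √(10²+7²) = √149 ≈ 12.207, ∠ = arctan(7/10) ≈ 34.99°
quadratic: (j7)² + 2.08·j7 + 4 = -45 + j14.56 → |·| ≈ 47.297, ∠ ≈ 162.07°
|H| = 20 · 12.207 / 47.297 ≈ 5.1618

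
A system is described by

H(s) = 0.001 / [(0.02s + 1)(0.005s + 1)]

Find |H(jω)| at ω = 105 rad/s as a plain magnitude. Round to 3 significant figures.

0.000381

At ω = 105 rad/s:
pole (1 + j105·0.02) = 1 + j2.1 → |·| ≈ 2.3259, ∠ ≈ 64.54°
pole (1 + j105·0.005) = 1 + j0.525 → |·| ≈ 1.1294, ∠ ≈ 27.70°
|H| = 0.001 · 1 / (2.3259 · 1.1294) ≈ 0.00038068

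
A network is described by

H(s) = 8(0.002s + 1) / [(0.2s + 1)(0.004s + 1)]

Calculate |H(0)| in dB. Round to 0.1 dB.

18.1 dB

H(0) = 8 · 1 / 1 = 8
20 log₁₀(8) ≈ 18.06 dB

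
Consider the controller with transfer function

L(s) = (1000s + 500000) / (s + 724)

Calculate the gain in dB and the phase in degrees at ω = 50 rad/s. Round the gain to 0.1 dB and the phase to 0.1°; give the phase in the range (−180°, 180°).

Substitute s = j50:
Numerator: 1000(j50) + 500000 = 500000 + j50000
Denominator: (j50) + 724 = 724 + j50
|N| = √(500000² + 50000²) ≈ 5.0249e+05, ∠N ≈ 5.71°
|D| = √(724² + 50²) ≈ 725.72, ∠D ≈ 3.95°
|L| = 5.0249e+05 / 725.72 ≈ 692.4
Gain = 20 log₁₀(692.4) ≈ 56.81 dB
∠L = 5.71° − 3.95° = 1.76°

56.8 dB, 1.8°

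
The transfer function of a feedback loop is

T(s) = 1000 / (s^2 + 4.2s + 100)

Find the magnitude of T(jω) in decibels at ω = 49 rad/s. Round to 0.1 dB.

At s = jω = j49:
quadratic: (j49)² + 4.2·j49 + 100 = -2301 + j205.8 → |·| ≈ 2310.2, ∠ ≈ 174.89°
|T| = 1000 / 2310.2 ≈ 0.43286
Gain = 20 log₁₀(0.43286) ≈ -7.27 dB

-7.3 dB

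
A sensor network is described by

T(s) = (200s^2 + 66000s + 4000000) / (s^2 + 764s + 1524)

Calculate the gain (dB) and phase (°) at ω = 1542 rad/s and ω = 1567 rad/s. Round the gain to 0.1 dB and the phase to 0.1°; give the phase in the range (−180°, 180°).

Substitute s = j1542:
Numerator: 200(j1542)^2 + 66000(j1542) + 4000000 = -471552800 + j101772000
Denominator: (j1542)^2 + 764(j1542) + 1524 = -2376240 + j1178088
|N| = √(471552800² + 101772000²) ≈ 4.8241e+08, ∠N ≈ 167.82°
|D| = √(2376240² + 1178088²) ≈ 2.6522e+06, ∠D ≈ 153.63°
|T| = 4.8241e+08 / 2.6522e+06 ≈ 181.89
Gain = 20 log₁₀(181.89) ≈ 45.20 dB
∠T = 167.82° − 153.63° = 14.19°

Substitute s = j1567:
Numerator: 200(j1567)^2 + 66000(j1567) + 4000000 = -487097800 + j103422000
Denominator: (j1567)^2 + 764(j1567) + 1524 = -2453965 + j1197188
|N| = √(487097800² + 103422000²) ≈ 4.9796e+08, ∠N ≈ 168.01°
|D| = √(2453965² + 1197188²) ≈ 2.7304e+06, ∠D ≈ 153.99°
|T| = 4.9796e+08 / 2.7304e+06 ≈ 182.38
Gain = 20 log₁₀(182.38) ≈ 45.22 dB
∠T = 168.01° − 153.99° = 14.02°

ω = 1542: 45.2 dB, 14.2°; ω = 1567: 45.2 dB, 14.0°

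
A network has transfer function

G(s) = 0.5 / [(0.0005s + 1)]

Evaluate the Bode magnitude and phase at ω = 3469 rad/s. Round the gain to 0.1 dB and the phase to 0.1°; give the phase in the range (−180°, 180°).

At ω = 3469 rad/s:
pole (1 + j3469·0.0005) = 1 + j1.7345 → |·| ≈ 2.0021, ∠ ≈ 60.04°
|G| = 0.5 · 1 / (2.0021) ≈ 0.24974
Gain = 20 log₁₀(0.24974) ≈ -12.05 dB
∠G = (0°) − (60.04°) = -60.04°

-12.1 dB, -60.0°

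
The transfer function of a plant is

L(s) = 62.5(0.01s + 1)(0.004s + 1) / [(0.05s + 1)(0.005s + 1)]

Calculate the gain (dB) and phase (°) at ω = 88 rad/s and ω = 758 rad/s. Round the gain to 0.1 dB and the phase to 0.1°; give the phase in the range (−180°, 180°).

ω = 88: 25.1 dB, -40.2°; ω = 758: 20.2 dB, -9.5°

At ω = 88 rad/s:
zero (1 + j88·0.01) = 1 + j0.88 → |·| ≈ 1.3321, ∠ ≈ 41.35°
zero (1 + j88·0.004) = 1 + j0.352 → |·| ≈ 1.0601, ∠ ≈ 19.39°
pole (1 + j88·0.05) = 1 + j4.4 → |·| ≈ 4.5122, ∠ ≈ 77.20°
pole (1 + j88·0.005) = 1 + j0.44 → |·| ≈ 1.0925, ∠ ≈ 23.75°
|L| = 62.5 · 1.3321 · 1.0601 / (4.5122 · 1.0925) ≈ 17.904
Gain = 20 log₁₀(17.904) ≈ 25.06 dB
∠L = (41.35° + 19.39°) − (77.20° + 23.75°) = -40.21°

At ω = 758 rad/s:
zero (1 + j758·0.01) = 1 + j7.58 → |·| ≈ 7.6457, ∠ ≈ 82.48°
zero (1 + j758·0.004) = 1 + j3.032 → |·| ≈ 3.1927, ∠ ≈ 71.75°
pole (1 + j758·0.05) = 1 + j37.9 → |·| ≈ 37.913, ∠ ≈ 88.49°
pole (1 + j758·0.005) = 1 + j3.79 → |·| ≈ 3.9197, ∠ ≈ 75.22°
|L| = 62.5 · 7.6457 · 3.1927 / (37.913 · 3.9197) ≈ 10.266
Gain = 20 log₁₀(10.266) ≈ 20.23 dB
∠L = (82.48° + 71.75°) − (88.49° + 75.22°) = -9.48°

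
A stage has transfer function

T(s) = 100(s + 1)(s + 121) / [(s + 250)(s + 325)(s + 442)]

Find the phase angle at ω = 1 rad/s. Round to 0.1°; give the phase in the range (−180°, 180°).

At s = jω = j1:
zero (s+1): 1 + j1 → |·| = √(1²+1²) = √2 ≈ 1.4142, ∠ = arctan(1/1) ≈ 45.00°
zero (s+121): 121 + j1 → |·| = √(121²+1²) = √14642 ≈ 121, ∠ = arctan(1/121) ≈ 0.47°
pole (s+250): 250 + j1 → |·| = √(250²+1²) = √62501 ≈ 250, ∠ = arctan(1/250) ≈ 0.23°
pole (s+325): 325 + j1 → |·| = √(325²+1²) = √105626 ≈ 325, ∠ = arctan(1/325) ≈ 0.18°
pole (s+442): 442 + j1 → |·| = √(442²+1²) = √195365 ≈ 442, ∠ = arctan(1/442) ≈ 0.13°
∠T = 45.47° − 0.54° = 44.93°

44.9°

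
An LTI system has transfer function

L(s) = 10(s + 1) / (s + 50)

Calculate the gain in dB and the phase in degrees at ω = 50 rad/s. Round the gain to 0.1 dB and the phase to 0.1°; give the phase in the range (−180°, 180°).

At s = jω = j50:
zero (s+1): 1 + j50 → |·| = √(1²+50²) = √2501 ≈ 50.01, ∠ = arctan(50/1) ≈ 88.85°
pole (s+50): 50 + j50 → |·| = √(50²+50²) = √5000 ≈ 70.711, ∠ = arctan(50/50) ≈ 45.00°
|L| = 10 · 50.01 / 70.711 ≈ 7.0724
Gain = 20 log₁₀(7.0724) ≈ 16.99 dB
∠L = 88.85° − 45.00° = 43.85°

17.0 dB, 43.9°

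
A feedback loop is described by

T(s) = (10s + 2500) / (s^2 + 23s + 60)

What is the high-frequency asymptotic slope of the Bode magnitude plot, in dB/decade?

Each pole contributes −20 dB/decade at high frequency; each zero contributes +20 dB/decade.
Net: 1 zero(s) − 2 pole(s) → -20 dB/decade.

-20 dB/decade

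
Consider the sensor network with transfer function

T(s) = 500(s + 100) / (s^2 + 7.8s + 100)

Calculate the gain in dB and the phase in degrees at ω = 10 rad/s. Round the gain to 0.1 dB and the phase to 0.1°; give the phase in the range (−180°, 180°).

56.2 dB, -84.3°

At s = jω = j10:
zero (s+100): 100 + j10 → |·| = √(100²+10²) = √10100 ≈ 100.5, ∠ = arctan(10/100) ≈ 5.71°
quadratic: (j10)² + 7.8·j10 + 100 = 0 + j78 → |·| ≈ 78, ∠ ≈ 90.00°
|T| = 500 · 100.5 / 78 ≈ 644.23
Gain = 20 log₁₀(644.23) ≈ 56.18 dB
∠T = 5.71° − 90.00° = -84.29°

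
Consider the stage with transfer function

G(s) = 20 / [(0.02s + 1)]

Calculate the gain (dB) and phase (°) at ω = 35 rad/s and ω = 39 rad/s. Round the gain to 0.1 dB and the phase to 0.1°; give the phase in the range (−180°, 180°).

ω = 35: 24.3 dB, -35.0°; ω = 39: 24.0 dB, -38.0°

At ω = 35 rad/s:
pole (1 + j35·0.02) = 1 + j0.7 → |·| ≈ 1.2207, ∠ ≈ 34.99°
|G| = 20 · 1 / (1.2207) ≈ 16.384
Gain = 20 log₁₀(16.384) ≈ 24.29 dB
∠G = (0°) − (34.99°) = -34.99°

At ω = 39 rad/s:
pole (1 + j39·0.02) = 1 + j0.78 → |·| ≈ 1.2682, ∠ ≈ 37.95°
|G| = 20 · 1 / (1.2682) ≈ 15.77
Gain = 20 log₁₀(15.77) ≈ 23.96 dB
∠G = (0°) − (37.95°) = -37.95°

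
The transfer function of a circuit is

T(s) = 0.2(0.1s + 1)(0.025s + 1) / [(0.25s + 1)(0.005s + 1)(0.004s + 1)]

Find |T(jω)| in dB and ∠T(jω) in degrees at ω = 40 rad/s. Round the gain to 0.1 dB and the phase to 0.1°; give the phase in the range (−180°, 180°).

At ω = 40 rad/s:
zero (1 + j40·0.1) = 1 + j4 → |·| ≈ 4.1231, ∠ ≈ 75.96°
zero (1 + j40·0.025) = 1 + j1 → |·| ≈ 1.4142, ∠ ≈ 45.00°
pole (1 + j40·0.25) = 1 + j10 → |·| ≈ 10.05, ∠ ≈ 84.29°
pole (1 + j40·0.005) = 1 + j0.2 → |·| ≈ 1.0198, ∠ ≈ 11.31°
pole (1 + j40·0.004) = 1 + j0.16 → |·| ≈ 1.0127, ∠ ≈ 9.09°
|T| = 0.2 · 4.1231 · 1.4142 / (10.05 · 1.0198 · 1.0127) ≈ 0.11236
Gain = 20 log₁₀(0.11236) ≈ -18.99 dB
∠T = (75.96° + 45.00°) − (84.29° + 11.31° + 9.09°) = 16.27°

-19.0 dB, 16.3°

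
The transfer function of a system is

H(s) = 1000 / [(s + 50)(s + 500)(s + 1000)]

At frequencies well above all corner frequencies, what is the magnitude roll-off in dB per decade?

-60 dB/decade

Each pole contributes −20 dB/decade at high frequency; each zero contributes +20 dB/decade.
Net: 0 zero(s) − 3 pole(s) → -60 dB/decade.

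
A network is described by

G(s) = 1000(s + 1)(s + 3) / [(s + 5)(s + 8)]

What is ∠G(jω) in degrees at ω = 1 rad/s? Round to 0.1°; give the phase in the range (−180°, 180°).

At s = jω = j1:
zero (s+1): 1 + j1 → |·| = √(1²+1²) = √2 ≈ 1.4142, ∠ = arctan(1/1) ≈ 45.00°
zero (s+3): 3 + j1 → |·| = √(3²+1²) = √10 ≈ 3.1623, ∠ = arctan(1/3) ≈ 18.43°
pole (s+5): 5 + j1 → |·| = √(5²+1²) = √26 ≈ 5.099, ∠ = arctan(1/5) ≈ 11.31°
pole (s+8): 8 + j1 → |·| = √(8²+1²) = √65 ≈ 8.0623, ∠ = arctan(1/8) ≈ 7.13°
∠G = 63.43° − 18.44° = 44.99°

45.0°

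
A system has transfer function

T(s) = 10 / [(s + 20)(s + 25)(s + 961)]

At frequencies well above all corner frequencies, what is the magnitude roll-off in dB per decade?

Each pole contributes −20 dB/decade at high frequency; each zero contributes +20 dB/decade.
Net: 0 zero(s) − 3 pole(s) → -60 dB/decade.

-60 dB/decade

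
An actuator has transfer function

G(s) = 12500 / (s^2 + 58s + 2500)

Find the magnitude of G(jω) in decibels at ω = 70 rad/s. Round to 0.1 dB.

At s = jω = j70:
quadratic: (j70)² + 58·j70 + 2500 = -2400 + j4060 → |·| ≈ 4716.3, ∠ ≈ 120.59°
|G| = 12500 / 4716.3 ≈ 2.6504
Gain = 20 log₁₀(2.6504) ≈ 8.47 dB

8.5 dB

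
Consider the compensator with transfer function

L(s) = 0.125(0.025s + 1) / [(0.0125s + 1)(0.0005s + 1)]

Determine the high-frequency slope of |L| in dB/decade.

Each pole contributes −20 dB/decade at high frequency; each zero contributes +20 dB/decade.
Net: 1 zero(s) − 2 pole(s) → -20 dB/decade.

-20 dB/decade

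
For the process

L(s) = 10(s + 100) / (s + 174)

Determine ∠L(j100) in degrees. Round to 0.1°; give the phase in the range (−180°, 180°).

15.1°

At s = jω = j100:
zero (s+100): 100 + j100 → |·| = √(100²+100²) = √20000 ≈ 141.42, ∠ = arctan(100/100) ≈ 45.00°
pole (s+174): 174 + j100 → |·| = √(174²+100²) = √40276 ≈ 200.69, ∠ = arctan(100/174) ≈ 29.89°
∠L = 45.00° − 29.89° = 15.11°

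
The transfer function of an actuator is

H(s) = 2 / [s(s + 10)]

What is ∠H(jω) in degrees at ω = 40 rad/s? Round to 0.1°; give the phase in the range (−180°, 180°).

At s = jω = j40:
pole (s+10): 10 + j40 → |·| = √(10²+40²) = √1700 ≈ 41.231, ∠ = arctan(40/10) ≈ 75.96°
pole at origin: |s| = 40, ∠ = 90.00° (in denominator)
∠H = 0.00° − 165.96° = -165.96°

-166.0°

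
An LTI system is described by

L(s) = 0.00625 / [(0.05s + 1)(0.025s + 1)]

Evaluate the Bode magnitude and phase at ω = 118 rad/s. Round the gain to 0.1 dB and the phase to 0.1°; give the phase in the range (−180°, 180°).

-69.5 dB, -151.7°

At ω = 118 rad/s:
pole (1 + j118·0.05) = 1 + j5.9 → |·| ≈ 5.9841, ∠ ≈ 80.38°
pole (1 + j118·0.025) = 1 + j2.95 → |·| ≈ 3.1149, ∠ ≈ 71.27°
|L| = 0.00625 · 1 / (5.9841 · 3.1149) ≈ 0.0003353
Gain = 20 log₁₀(0.0003353) ≈ -69.49 dB
∠L = (0°) − (80.38° + 71.27°) = -151.65°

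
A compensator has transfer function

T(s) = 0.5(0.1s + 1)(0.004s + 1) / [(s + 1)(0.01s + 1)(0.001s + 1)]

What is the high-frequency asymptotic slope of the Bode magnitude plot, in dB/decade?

-20 dB/decade

Each pole contributes −20 dB/decade at high frequency; each zero contributes +20 dB/decade.
Net: 2 zero(s) − 3 pole(s) → -20 dB/decade.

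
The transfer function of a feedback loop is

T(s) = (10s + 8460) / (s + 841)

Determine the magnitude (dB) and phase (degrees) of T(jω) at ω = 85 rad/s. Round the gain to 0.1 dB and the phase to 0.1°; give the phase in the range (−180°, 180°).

Substitute s = j85:
Numerator: 10(j85) + 8460 = 8460 + j850
Denominator: (j85) + 841 = 841 + j85
|N| = √(8460² + 850²) ≈ 8502.6, ∠N ≈ 5.74°
|D| = √(841² + 85²) ≈ 845.28, ∠D ≈ 5.77°
|T| = 8502.6 / 845.28 ≈ 10.059
Gain = 20 log₁₀(10.059) ≈ 20.05 dB
∠T = 5.74° − 5.77° = -0.03°

20.1 dB, -0.0°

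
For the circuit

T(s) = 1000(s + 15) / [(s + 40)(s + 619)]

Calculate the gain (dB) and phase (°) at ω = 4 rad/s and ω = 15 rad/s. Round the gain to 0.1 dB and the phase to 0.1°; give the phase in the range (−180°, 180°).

ω = 4: -4.1 dB, 8.9°; ω = 15: -1.9 dB, 23.1°

At s = jω = j4:
zero (s+15): 15 + j4 → |·| = √(15²+4²) = √241 ≈ 15.524, ∠ = arctan(4/15) ≈ 14.93°
pole (s+40): 40 + j4 → |·| = √(40²+4²) = √1616 ≈ 40.2, ∠ = arctan(4/40) ≈ 5.71°
pole (s+619): 619 + j4 → |·| = √(619²+4²) = √383177 ≈ 619.01, ∠ = arctan(4/619) ≈ 0.37°
|T| = 1000 · 15.524 / 24884 ≈ 0.62385
Gain = 20 log₁₀(0.62385) ≈ -4.10 dB
∠T = 14.93° − 6.08° = 8.85°

At s = jω = j15:
zero (s+15): 15 + j15 → |·| = √(15²+15²) = √450 ≈ 21.213, ∠ = arctan(15/15) ≈ 45.00°
pole (s+40): 40 + j15 → |·| = √(40²+15²) = √1825 ≈ 42.72, ∠ = arctan(15/40) ≈ 20.56°
pole (s+619): 619 + j15 → |·| = √(619²+15²) = √383386 ≈ 619.18, ∠ = arctan(15/619) ≈ 1.39°
|T| = 1000 · 21.213 / 26451 ≈ 0.80197
Gain = 20 log₁₀(0.80197) ≈ -1.92 dB
∠T = 45.00° − 21.95° = 23.05°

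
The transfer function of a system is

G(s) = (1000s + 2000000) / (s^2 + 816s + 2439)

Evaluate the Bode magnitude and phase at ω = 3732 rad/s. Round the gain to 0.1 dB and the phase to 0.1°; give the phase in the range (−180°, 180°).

Substitute s = j3732:
Numerator: 1000(j3732) + 2000000 = 2000000 + j3732000
Denominator: (j3732)^2 + 816(j3732) + 2439 = -13925385 + j3045312
|N| = √(2000000² + 3732000²) ≈ 4.2341e+06, ∠N ≈ 61.81°
|D| = √(13925385² + 3045312²) ≈ 1.4254e+07, ∠D ≈ 167.66°
|G| = 4.2341e+06 / 1.4254e+07 ≈ 0.29705
Gain = 20 log₁₀(0.29705) ≈ -10.54 dB
∠G = 61.81° − 167.66° = -105.85°

-10.5 dB, -105.9°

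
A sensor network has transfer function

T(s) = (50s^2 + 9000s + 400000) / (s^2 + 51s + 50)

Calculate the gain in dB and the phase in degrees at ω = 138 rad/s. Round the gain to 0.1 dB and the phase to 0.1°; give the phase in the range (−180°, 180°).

36.5 dB, -45.7°

Substitute s = j138:
Numerator: 50(j138)^2 + 9000(j138) + 400000 = -552200 + j1242000
Denominator: (j138)^2 + 51(j138) + 50 = -18994 + j7038
|N| = √(552200² + 1242000²) ≈ 1.3592e+06, ∠N ≈ 113.97°
|D| = √(18994² + 7038²) ≈ 20256, ∠D ≈ 159.67°
|T| = 1.3592e+06 / 20256 ≈ 67.101
Gain = 20 log₁₀(67.101) ≈ 36.53 dB
∠T = 113.97° − 159.67° = -45.70°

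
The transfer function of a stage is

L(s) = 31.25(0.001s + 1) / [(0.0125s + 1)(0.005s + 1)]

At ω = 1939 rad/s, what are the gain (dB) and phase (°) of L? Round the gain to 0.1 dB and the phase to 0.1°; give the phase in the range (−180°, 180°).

At ω = 1939 rad/s:
zero (1 + j1939·0.001) = 1 + j1.939 → |·| ≈ 2.1817, ∠ ≈ 62.72°
pole (1 + j1939·0.0125) = 1 + j24.2375 → |·| ≈ 24.258, ∠ ≈ 87.64°
pole (1 + j1939·0.005) = 1 + j9.695 → |·| ≈ 9.7464, ∠ ≈ 84.11°
|L| = 31.25 · 2.1817 / (24.258 · 9.7464) ≈ 0.28837
Gain = 20 log₁₀(0.28837) ≈ -10.80 dB
∠L = (62.72°) − (87.64° + 84.11°) = -109.03°

-10.8 dB, -109.0°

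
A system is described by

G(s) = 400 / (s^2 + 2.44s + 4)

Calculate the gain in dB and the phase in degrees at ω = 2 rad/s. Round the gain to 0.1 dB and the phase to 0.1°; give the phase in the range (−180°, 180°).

38.3 dB, -90.0°

At s = jω = j2:
quadratic: (j2)² + 2.44·j2 + 4 = 0 + j4.88 → |·| ≈ 4.88, ∠ ≈ 90.00°
|G| = 400 / 4.88 ≈ 81.967
Gain = 20 log₁₀(81.967) ≈ 38.27 dB
∠G = 0.00° − 90.00° = -90.00°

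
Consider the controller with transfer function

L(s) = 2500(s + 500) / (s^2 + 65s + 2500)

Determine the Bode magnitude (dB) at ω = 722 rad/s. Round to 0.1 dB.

At s = jω = j722:
zero (s+500): 500 + j722 → |·| = √(500²+722²) = √771284 ≈ 878.23, ∠ = arctan(722/500) ≈ 55.30°
quadratic: (j722)² + 65·j722 + 2500 = -518784 + j46930 → |·| ≈ 5.209e+05, ∠ ≈ 174.83°
|L| = 2500 · 878.23 / 5.209e+05 ≈ 4.215
Gain = 20 log₁₀(4.215) ≈ 12.50 dB

12.5 dB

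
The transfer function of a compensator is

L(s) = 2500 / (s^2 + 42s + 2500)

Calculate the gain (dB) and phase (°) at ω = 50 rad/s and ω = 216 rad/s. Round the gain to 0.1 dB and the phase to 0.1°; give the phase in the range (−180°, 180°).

At s = jω = j50:
quadratic: (j50)² + 42·j50 + 2500 = 0 + j2100 → |·| ≈ 2100, ∠ ≈ 90.00°
|L| = 2500 / 2100 ≈ 1.1905
Gain = 20 log₁₀(1.1905) ≈ 1.51 dB
∠L = 0.00° − 90.00° = -90.00°

At s = jω = j216:
quadratic: (j216)² + 42·j216 + 2500 = -44156 + j9072 → |·| ≈ 45078, ∠ ≈ 168.39°
|L| = 2500 / 45078 ≈ 0.055459
Gain = 20 log₁₀(0.055459) ≈ -25.12 dB
∠L = 0.00° − 168.39° = -168.39°

ω = 50: 1.5 dB, -90.0°; ω = 216: -25.1 dB, -168.4°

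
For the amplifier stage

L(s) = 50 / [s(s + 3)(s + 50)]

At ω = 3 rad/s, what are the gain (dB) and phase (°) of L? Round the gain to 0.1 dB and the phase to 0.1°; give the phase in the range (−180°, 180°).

At s = jω = j3:
pole (s+3): 3 + j3 → |·| = √(3²+3²) = √18 ≈ 4.2426, ∠ = arctan(3/3) ≈ 45.00°
pole (s+50): 50 + j3 → |·| = √(50²+3²) = √2509 ≈ 50.09, ∠ = arctan(3/50) ≈ 3.43°
pole at origin: |s| = 3, ∠ = 90.00° (in denominator)
|L| = 50 / 637.54 ≈ 0.078426
Gain = 20 log₁₀(0.078426) ≈ -22.11 dB
∠L = 0.00° − 138.43° = -138.43°

-22.1 dB, -138.4°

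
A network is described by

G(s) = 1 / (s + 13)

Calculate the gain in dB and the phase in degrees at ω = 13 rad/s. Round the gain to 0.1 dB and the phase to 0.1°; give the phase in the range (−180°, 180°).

At s = jω = j13:
pole (s+13): 13 + j13 → |·| = √(13²+13²) = √338 ≈ 18.385, ∠ = arctan(13/13) ≈ 45.00°
|G| = 1 / 18.385 ≈ 0.054392
Gain = 20 log₁₀(0.054392) ≈ -25.29 dB
∠G = 0.00° − 45.00° = -45.00°

-25.3 dB, -45.0°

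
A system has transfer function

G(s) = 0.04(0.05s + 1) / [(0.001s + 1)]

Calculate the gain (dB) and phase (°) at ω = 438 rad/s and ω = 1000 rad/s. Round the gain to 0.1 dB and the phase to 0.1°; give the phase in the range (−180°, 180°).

ω = 438: -1.9 dB, 63.7°; ω = 1000: 3.0 dB, 43.9°

At ω = 438 rad/s:
zero (1 + j438·0.05) = 1 + j21.9 → |·| ≈ 21.923, ∠ ≈ 87.39°
pole (1 + j438·0.001) = 1 + j0.438 → |·| ≈ 1.0917, ∠ ≈ 23.65°
|G| = 0.04 · 21.923 / (1.0917) ≈ 0.80326
Gain = 20 log₁₀(0.80326) ≈ -1.90 dB
∠G = (87.39°) − (23.65°) = 63.74°

At ω = 1000 rad/s:
zero (1 + j1000·0.05) = 1 + j50 → |·| ≈ 50.01, ∠ ≈ 88.85°
pole (1 + j1000·0.001) = 1 + j1 → |·| ≈ 1.4142, ∠ ≈ 45.00°
|G| = 0.04 · 50.01 / (1.4142) ≈ 1.4145
Gain = 20 log₁₀(1.4145) ≈ 3.01 dB
∠G = (88.85°) − (45.00°) = 43.85°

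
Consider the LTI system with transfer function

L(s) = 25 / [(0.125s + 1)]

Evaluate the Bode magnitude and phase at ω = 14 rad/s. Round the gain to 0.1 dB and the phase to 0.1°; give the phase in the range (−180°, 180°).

At ω = 14 rad/s:
pole (1 + j14·0.125) = 1 + j1.75 → |·| ≈ 2.0156, ∠ ≈ 60.26°
|L| = 25 · 1 / (2.0156) ≈ 12.403
Gain = 20 log₁₀(12.403) ≈ 21.87 dB
∠L = (0°) − (60.26°) = -60.26°

21.9 dB, -60.3°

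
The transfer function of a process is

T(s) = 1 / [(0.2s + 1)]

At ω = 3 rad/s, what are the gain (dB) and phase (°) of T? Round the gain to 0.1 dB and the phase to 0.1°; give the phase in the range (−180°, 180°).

At ω = 3 rad/s:
pole (1 + j3·0.2) = 1 + j0.6 → |·| ≈ 1.1662, ∠ ≈ 30.96°
|T| = 1 · 1 / (1.1662) ≈ 0.85749
Gain = 20 log₁₀(0.85749) ≈ -1.34 dB
∠T = (0°) − (30.96°) = -30.96°

-1.3 dB, -31.0°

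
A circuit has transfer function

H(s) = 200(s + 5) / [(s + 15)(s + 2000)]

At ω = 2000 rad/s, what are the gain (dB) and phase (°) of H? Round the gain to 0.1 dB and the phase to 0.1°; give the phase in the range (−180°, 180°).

At s = jω = j2000:
zero (s+5): 5 + j2000 → |·| = √(5²+2000²) = √4000025 ≈ 2000, ∠ = arctan(2000/5) ≈ 89.86°
pole (s+15): 15 + j2000 → |·| = √(15²+2000²) = √4000225 ≈ 2000.1, ∠ = arctan(2000/15) ≈ 89.57°
pole (s+2000): 2000 + j2000 → |·| = √(2000²+2000²) = √8000000 ≈ 2828.4, ∠ = arctan(2000/2000) ≈ 45.00°
|H| = 200 · 2000 / 5.6571e+06 ≈ 0.070708
Gain = 20 log₁₀(0.070708) ≈ -23.01 dB
∠H = 89.86° − 134.57° = -44.71°

-23.0 dB, -44.7°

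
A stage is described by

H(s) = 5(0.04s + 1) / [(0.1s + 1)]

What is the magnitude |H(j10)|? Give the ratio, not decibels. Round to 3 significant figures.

3.81

At ω = 10 rad/s:
zero (1 + j10·0.04) = 1 + j0.4 → |·| ≈ 1.077, ∠ ≈ 21.80°
pole (1 + j10·0.1) = 1 + j1 → |·| ≈ 1.4142, ∠ ≈ 45.00°
|H| = 5 · 1.077 / (1.4142) ≈ 3.8078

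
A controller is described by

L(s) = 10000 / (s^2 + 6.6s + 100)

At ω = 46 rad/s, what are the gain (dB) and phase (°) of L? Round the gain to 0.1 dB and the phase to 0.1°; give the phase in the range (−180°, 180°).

13.8 dB, -171.4°

At s = jω = j46:
quadratic: (j46)² + 6.6·j46 + 100 = -2016 + j303.6 → |·| ≈ 2038.7, ∠ ≈ 171.44°
|L| = 10000 / 2038.7 ≈ 4.9051
Gain = 20 log₁₀(4.9051) ≈ 13.81 dB
∠L = 0.00° − 171.44° = -171.44°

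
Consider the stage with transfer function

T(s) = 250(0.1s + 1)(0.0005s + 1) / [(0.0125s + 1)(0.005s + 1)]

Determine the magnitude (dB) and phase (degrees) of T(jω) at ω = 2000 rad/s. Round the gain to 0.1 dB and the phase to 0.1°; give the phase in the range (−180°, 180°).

At ω = 2000 rad/s:
zero (1 + j2000·0.1) = 1 + j200 → |·| ≈ 200, ∠ ≈ 89.71°
zero (1 + j2000·0.0005) = 1 + j1 → |·| ≈ 1.4142, ∠ ≈ 45.00°
pole (1 + j2000·0.0125) = 1 + j25 → |·| ≈ 25.02, ∠ ≈ 87.71°
pole (1 + j2000·0.005) = 1 + j10 → |·| ≈ 10.05, ∠ ≈ 84.29°
|T| = 250 · 200 · 1.4142 / (25.02 · 10.05) ≈ 281.21
Gain = 20 log₁₀(281.21) ≈ 48.98 dB
∠T = (89.71° + 45.00°) − (87.71° + 84.29°) = -37.29°

49.0 dB, -37.3°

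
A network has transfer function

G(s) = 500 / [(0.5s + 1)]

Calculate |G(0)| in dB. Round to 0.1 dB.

54.0 dB

G(0) = 500 · 1 / 1 = 500
20 log₁₀(500) ≈ 53.98 dB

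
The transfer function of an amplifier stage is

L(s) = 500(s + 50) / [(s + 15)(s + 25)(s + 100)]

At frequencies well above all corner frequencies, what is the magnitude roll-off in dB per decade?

Each pole contributes −20 dB/decade at high frequency; each zero contributes +20 dB/decade.
Net: 1 zero(s) − 3 pole(s) → -40 dB/decade.

-40 dB/decade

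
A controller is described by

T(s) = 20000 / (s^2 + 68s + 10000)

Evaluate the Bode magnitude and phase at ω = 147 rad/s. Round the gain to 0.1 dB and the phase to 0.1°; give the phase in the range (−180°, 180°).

At s = jω = j147:
quadratic: (j147)² + 68·j147 + 10000 = -11609 + j9996 → |·| ≈ 15320, ∠ ≈ 139.27°
|T| = 20000 / 15320 ≈ 1.3055
Gain = 20 log₁₀(1.3055) ≈ 2.32 dB
∠T = 0.00° − 139.27° = -139.27°

2.3 dB, -139.3°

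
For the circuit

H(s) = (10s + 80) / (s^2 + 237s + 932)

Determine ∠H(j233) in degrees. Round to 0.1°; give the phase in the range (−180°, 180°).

Substitute s = j233:
Numerator: 10(j233) + 80 = 80 + j2330
Denominator: (j233)^2 + 237(j233) + 932 = -53357 + j55221
|N| = √(80² + 2330²) ≈ 2331.4, ∠N ≈ 88.03°
|D| = √(53357² + 55221²) ≈ 76788, ∠D ≈ 134.02°
∠H = 88.03° − 134.02° = -45.99°

-46.0°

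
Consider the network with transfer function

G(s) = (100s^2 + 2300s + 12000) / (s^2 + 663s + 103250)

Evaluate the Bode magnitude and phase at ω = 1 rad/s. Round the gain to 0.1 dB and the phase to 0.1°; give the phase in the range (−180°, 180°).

Substitute s = j1:
Numerator: 100(j1)^2 + 2300(j1) + 12000 = 11900 + j2300
Denominator: (j1)^2 + 663(j1) + 103250 = 103249 + j663
|N| = √(11900² + 2300²) ≈ 12120, ∠N ≈ 10.94°
|D| = √(103249² + 663²) ≈ 1.0325e+05, ∠D ≈ 0.37°
|G| = 12120 / 1.0325e+05 ≈ 0.11738
Gain = 20 log₁₀(0.11738) ≈ -18.61 dB
∠G = 10.94° − 0.37° = 10.57°

-18.6 dB, 10.6°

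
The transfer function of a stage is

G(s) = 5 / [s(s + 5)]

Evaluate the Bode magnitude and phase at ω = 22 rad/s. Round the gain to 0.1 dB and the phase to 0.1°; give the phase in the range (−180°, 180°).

At s = jω = j22:
pole (s+5): 5 + j22 → |·| = √(5²+22²) = √509 ≈ 22.561, ∠ = arctan(22/5) ≈ 77.20°
pole at origin: |s| = 22, ∠ = 90.00° (in denominator)
|G| = 5 / 496.34 ≈ 0.010074
Gain = 20 log₁₀(0.010074) ≈ -39.94 dB
∠G = 0.00° − 167.20° = -167.20°

-39.9 dB, -167.2°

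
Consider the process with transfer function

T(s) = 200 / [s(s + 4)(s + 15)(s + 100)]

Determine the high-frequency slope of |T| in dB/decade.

Each pole contributes −20 dB/decade at high frequency; each zero contributes +20 dB/decade.
Net: 0 zero(s) − 4 pole(s) → -80 dB/decade.

-80 dB/decade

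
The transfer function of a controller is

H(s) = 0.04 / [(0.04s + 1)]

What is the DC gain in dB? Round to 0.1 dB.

-28.0 dB

H(0) = 0.04 · 1 / 1 = 0.04
20 log₁₀(0.04) ≈ -27.96 dB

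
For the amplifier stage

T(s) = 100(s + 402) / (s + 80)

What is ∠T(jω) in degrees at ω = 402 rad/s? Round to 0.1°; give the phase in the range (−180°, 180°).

At s = jω = j402:
zero (s+402): 402 + j402 → |·| = √(402²+402²) = √323208 ≈ 568.51, ∠ = arctan(402/402) ≈ 45.00°
pole (s+80): 80 + j402 → |·| = √(80²+402²) = √168004 ≈ 409.88, ∠ = arctan(402/80) ≈ 78.74°
∠T = 45.00° − 78.74° = -33.74°

-33.7°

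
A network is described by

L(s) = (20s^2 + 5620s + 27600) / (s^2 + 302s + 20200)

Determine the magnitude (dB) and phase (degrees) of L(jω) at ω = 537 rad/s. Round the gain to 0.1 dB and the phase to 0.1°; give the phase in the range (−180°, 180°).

26.3 dB, 3.4°

Substitute s = j537:
Numerator: 20(j537)^2 + 5620(j537) + 27600 = -5739780 + j3017940
Denominator: (j537)^2 + 302(j537) + 20200 = -268169 + j162174
|N| = √(5739780² + 3017940²) ≈ 6.4848e+06, ∠N ≈ 152.26°
|D| = √(268169² + 162174²) ≈ 3.1339e+05, ∠D ≈ 148.84°
|L| = 6.4848e+06 / 3.1339e+05 ≈ 20.692
Gain = 20 log₁₀(20.692) ≈ 26.32 dB
∠L = 152.26° − 148.84° = 3.42°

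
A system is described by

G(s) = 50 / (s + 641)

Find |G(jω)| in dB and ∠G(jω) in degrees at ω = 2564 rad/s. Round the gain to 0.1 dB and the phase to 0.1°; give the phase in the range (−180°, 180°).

-34.5 dB, -76.0°

At s = jω = j2564:
pole (s+641): 641 + j2564 → |·| = √(641²+2564²) = √6984977 ≈ 2642.9, ∠ = arctan(2564/641) ≈ 75.96°
|G| = 50 / 2642.9 ≈ 0.018919
Gain = 20 log₁₀(0.018919) ≈ -34.46 dB
∠G = 0.00° − 75.96° = -75.96°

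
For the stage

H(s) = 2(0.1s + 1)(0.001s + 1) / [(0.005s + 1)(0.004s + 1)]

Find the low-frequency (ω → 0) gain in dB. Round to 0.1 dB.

H(0) = 2 · 1 / 1 = 2
20 log₁₀(2) ≈ 6.02 dB

6.0 dB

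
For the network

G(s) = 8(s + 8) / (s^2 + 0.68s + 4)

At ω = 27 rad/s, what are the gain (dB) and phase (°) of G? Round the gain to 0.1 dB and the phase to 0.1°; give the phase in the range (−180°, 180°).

-10.2 dB, -105.1°

At s = jω = j27:
zero (s+8): 8 + j27 → |·| = √(8²+27²) = √793 ≈ 28.16, ∠ = arctan(27/8) ≈ 73.50°
quadratic: (j27)² + 0.68·j27 + 4 = -725 + j18.36 → |·| ≈ 725.23, ∠ ≈ 178.55°
|G| = 8 · 28.16 / 725.23 ≈ 0.31063
Gain = 20 log₁₀(0.31063) ≈ -10.16 dB
∠G = 73.50° − 178.55° = -105.05°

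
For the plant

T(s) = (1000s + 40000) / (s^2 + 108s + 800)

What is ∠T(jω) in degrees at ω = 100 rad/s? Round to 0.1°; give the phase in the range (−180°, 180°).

-62.2°

Substitute s = j100:
Numerator: 1000(j100) + 40000 = 40000 + j100000
Denominator: (j100)^2 + 108(j100) + 800 = -9200 + j10800
|N| = √(40000² + 100000²) ≈ 1.077e+05, ∠N ≈ 68.20°
|D| = √(9200² + 10800²) ≈ 14187, ∠D ≈ 130.43°
∠T = 68.20° − 130.43° = -62.23°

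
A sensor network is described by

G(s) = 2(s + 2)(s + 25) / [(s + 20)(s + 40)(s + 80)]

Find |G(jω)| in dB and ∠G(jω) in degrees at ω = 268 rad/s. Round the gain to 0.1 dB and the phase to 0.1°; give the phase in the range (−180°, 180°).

-43.0 dB, -66.4°

At s = jω = j268:
zero (s+2): 2 + j268 → |·| = √(2²+268²) = √71828 ≈ 268.01, ∠ = arctan(268/2) ≈ 89.57°
zero (s+25): 25 + j268 → |·| = √(25²+268²) = √72449 ≈ 269.16, ∠ = arctan(268/25) ≈ 84.67°
pole (s+20): 20 + j268 → |·| = √(20²+268²) = √72224 ≈ 268.75, ∠ = arctan(268/20) ≈ 85.73°
pole (s+40): 40 + j268 → |·| = √(40²+268²) = √73424 ≈ 270.97, ∠ = arctan(268/40) ≈ 81.51°
pole (s+80): 80 + j268 → |·| = √(80²+268²) = √78224 ≈ 279.69, ∠ = arctan(268/80) ≈ 73.38°
|G| = 2 · 72138 / 2.0368e+07 ≈ 0.0070835
Gain = 20 log₁₀(0.0070835) ≈ -43.00 dB
∠G = 174.24° − 240.62° = -66.38°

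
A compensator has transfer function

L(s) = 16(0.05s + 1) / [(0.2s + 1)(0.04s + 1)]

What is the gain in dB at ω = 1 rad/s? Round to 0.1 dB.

At ω = 1 rad/s:
zero (1 + j1·0.05) = 1 + j0.05 → |·| ≈ 1.0012, ∠ ≈ 2.86°
pole (1 + j1·0.2) = 1 + j0.2 → |·| ≈ 1.0198, ∠ ≈ 11.31°
pole (1 + j1·0.04) = 1 + j0.04 → |·| ≈ 1.0008, ∠ ≈ 2.29°
|L| = 16 · 1.0012 / (1.0198 · 1.0008) ≈ 15.696
Gain = 20 log₁₀(15.696) ≈ 23.92 dB

23.9 dB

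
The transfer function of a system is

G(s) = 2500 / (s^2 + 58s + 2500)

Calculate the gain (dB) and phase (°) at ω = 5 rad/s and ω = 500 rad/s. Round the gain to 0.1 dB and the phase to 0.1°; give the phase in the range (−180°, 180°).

ω = 5: 0.0 dB, -6.7°; ω = 500: -40.0 dB, -173.3°

At s = jω = j5:
quadratic: (j5)² + 58·j5 + 2500 = 2475 + j290 → |·| ≈ 2491.9, ∠ ≈ 6.68°
|G| = 2500 / 2491.9 ≈ 1.0033
Gain = 20 log₁₀(1.0033) ≈ 0.03 dB
∠G = 0.00° − 6.68° = -6.68°

At s = jω = j500:
quadratic: (j500)² + 58·j500 + 2500 = -247500 + j29000 → |·| ≈ 2.4919e+05, ∠ ≈ 173.32°
|G| = 2500 / 2.4919e+05 ≈ 0.010033
Gain = 20 log₁₀(0.010033) ≈ -39.97 dB
∠G = 0.00° − 173.32° = -173.32°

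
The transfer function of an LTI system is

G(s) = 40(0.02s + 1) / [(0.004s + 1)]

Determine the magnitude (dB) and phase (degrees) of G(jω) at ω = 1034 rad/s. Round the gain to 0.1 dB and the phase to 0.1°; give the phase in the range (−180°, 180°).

45.8 dB, 10.8°

At ω = 1034 rad/s:
zero (1 + j1034·0.02) = 1 + j20.68 → |·| ≈ 20.704, ∠ ≈ 87.23°
pole (1 + j1034·0.004) = 1 + j4.136 → |·| ≈ 4.2552, ∠ ≈ 76.41°
|G| = 40 · 20.704 / (4.2552) ≈ 194.62
Gain = 20 log₁₀(194.62) ≈ 45.78 dB
∠G = (87.23°) − (76.41°) = 10.82°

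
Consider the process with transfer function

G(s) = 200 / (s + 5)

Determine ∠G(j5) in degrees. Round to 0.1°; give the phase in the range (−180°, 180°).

Substitute s = j5:
Numerator: 200 = 200 + j0
Denominator: (j5) + 5 = 5 + j5
|N| = √(200² + 0²) ≈ 200, ∠N ≈ 0.00°
|D| = √(5² + 5²) ≈ 7.0711, ∠D ≈ 45.00°
∠G = 0.00° − 45.00° = -45.00°

-45.0°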